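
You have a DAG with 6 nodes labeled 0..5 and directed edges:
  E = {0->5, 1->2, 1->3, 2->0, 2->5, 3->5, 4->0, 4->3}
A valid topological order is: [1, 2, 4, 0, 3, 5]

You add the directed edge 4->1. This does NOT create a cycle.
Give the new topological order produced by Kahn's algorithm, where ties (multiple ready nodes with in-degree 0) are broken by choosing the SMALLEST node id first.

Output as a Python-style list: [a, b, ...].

Answer: [4, 1, 2, 0, 3, 5]

Derivation:
Old toposort: [1, 2, 4, 0, 3, 5]
Added edge: 4->1
Position of 4 (2) > position of 1 (0). Must reorder: 4 must now come before 1.
Run Kahn's algorithm (break ties by smallest node id):
  initial in-degrees: [2, 1, 1, 2, 0, 3]
  ready (indeg=0): [4]
  pop 4: indeg[0]->1; indeg[1]->0; indeg[3]->1 | ready=[1] | order so far=[4]
  pop 1: indeg[2]->0; indeg[3]->0 | ready=[2, 3] | order so far=[4, 1]
  pop 2: indeg[0]->0; indeg[5]->2 | ready=[0, 3] | order so far=[4, 1, 2]
  pop 0: indeg[5]->1 | ready=[3] | order so far=[4, 1, 2, 0]
  pop 3: indeg[5]->0 | ready=[5] | order so far=[4, 1, 2, 0, 3]
  pop 5: no out-edges | ready=[] | order so far=[4, 1, 2, 0, 3, 5]
  Result: [4, 1, 2, 0, 3, 5]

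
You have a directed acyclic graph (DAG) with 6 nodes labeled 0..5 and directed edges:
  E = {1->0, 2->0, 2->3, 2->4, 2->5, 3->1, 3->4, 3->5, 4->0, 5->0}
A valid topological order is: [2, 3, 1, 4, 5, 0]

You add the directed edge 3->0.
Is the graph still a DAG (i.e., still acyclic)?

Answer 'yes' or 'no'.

Answer: yes

Derivation:
Given toposort: [2, 3, 1, 4, 5, 0]
Position of 3: index 1; position of 0: index 5
New edge 3->0: forward
Forward edge: respects the existing order. Still a DAG, same toposort still valid.
Still a DAG? yes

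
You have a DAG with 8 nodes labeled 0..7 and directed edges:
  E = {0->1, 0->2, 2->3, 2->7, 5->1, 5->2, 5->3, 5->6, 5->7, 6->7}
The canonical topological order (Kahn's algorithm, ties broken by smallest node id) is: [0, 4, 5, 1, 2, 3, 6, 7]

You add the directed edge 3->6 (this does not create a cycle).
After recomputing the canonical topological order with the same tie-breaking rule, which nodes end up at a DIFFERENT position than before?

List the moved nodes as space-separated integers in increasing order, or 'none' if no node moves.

Answer: none

Derivation:
Old toposort: [0, 4, 5, 1, 2, 3, 6, 7]
Added edge 3->6
Recompute Kahn (smallest-id tiebreak):
  initial in-degrees: [0, 2, 2, 2, 0, 0, 2, 3]
  ready (indeg=0): [0, 4, 5]
  pop 0: indeg[1]->1; indeg[2]->1 | ready=[4, 5] | order so far=[0]
  pop 4: no out-edges | ready=[5] | order so far=[0, 4]
  pop 5: indeg[1]->0; indeg[2]->0; indeg[3]->1; indeg[6]->1; indeg[7]->2 | ready=[1, 2] | order so far=[0, 4, 5]
  pop 1: no out-edges | ready=[2] | order so far=[0, 4, 5, 1]
  pop 2: indeg[3]->0; indeg[7]->1 | ready=[3] | order so far=[0, 4, 5, 1, 2]
  pop 3: indeg[6]->0 | ready=[6] | order so far=[0, 4, 5, 1, 2, 3]
  pop 6: indeg[7]->0 | ready=[7] | order so far=[0, 4, 5, 1, 2, 3, 6]
  pop 7: no out-edges | ready=[] | order so far=[0, 4, 5, 1, 2, 3, 6, 7]
New canonical toposort: [0, 4, 5, 1, 2, 3, 6, 7]
Compare positions:
  Node 0: index 0 -> 0 (same)
  Node 1: index 3 -> 3 (same)
  Node 2: index 4 -> 4 (same)
  Node 3: index 5 -> 5 (same)
  Node 4: index 1 -> 1 (same)
  Node 5: index 2 -> 2 (same)
  Node 6: index 6 -> 6 (same)
  Node 7: index 7 -> 7 (same)
Nodes that changed position: none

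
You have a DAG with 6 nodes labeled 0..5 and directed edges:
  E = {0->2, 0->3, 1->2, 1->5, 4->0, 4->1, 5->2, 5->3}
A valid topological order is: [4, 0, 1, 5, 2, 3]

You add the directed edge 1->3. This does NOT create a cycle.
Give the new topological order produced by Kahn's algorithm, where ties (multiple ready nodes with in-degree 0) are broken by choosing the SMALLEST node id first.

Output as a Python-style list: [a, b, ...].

Old toposort: [4, 0, 1, 5, 2, 3]
Added edge: 1->3
Position of 1 (2) < position of 3 (5). Old order still valid.
Run Kahn's algorithm (break ties by smallest node id):
  initial in-degrees: [1, 1, 3, 3, 0, 1]
  ready (indeg=0): [4]
  pop 4: indeg[0]->0; indeg[1]->0 | ready=[0, 1] | order so far=[4]
  pop 0: indeg[2]->2; indeg[3]->2 | ready=[1] | order so far=[4, 0]
  pop 1: indeg[2]->1; indeg[3]->1; indeg[5]->0 | ready=[5] | order so far=[4, 0, 1]
  pop 5: indeg[2]->0; indeg[3]->0 | ready=[2, 3] | order so far=[4, 0, 1, 5]
  pop 2: no out-edges | ready=[3] | order so far=[4, 0, 1, 5, 2]
  pop 3: no out-edges | ready=[] | order so far=[4, 0, 1, 5, 2, 3]
  Result: [4, 0, 1, 5, 2, 3]

Answer: [4, 0, 1, 5, 2, 3]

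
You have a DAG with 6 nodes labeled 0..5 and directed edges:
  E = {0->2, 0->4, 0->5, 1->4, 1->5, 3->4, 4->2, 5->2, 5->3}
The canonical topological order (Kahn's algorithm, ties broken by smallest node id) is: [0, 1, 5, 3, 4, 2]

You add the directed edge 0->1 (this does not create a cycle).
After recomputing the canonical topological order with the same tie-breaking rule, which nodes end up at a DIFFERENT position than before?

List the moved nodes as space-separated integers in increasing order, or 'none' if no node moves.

Answer: none

Derivation:
Old toposort: [0, 1, 5, 3, 4, 2]
Added edge 0->1
Recompute Kahn (smallest-id tiebreak):
  initial in-degrees: [0, 1, 3, 1, 3, 2]
  ready (indeg=0): [0]
  pop 0: indeg[1]->0; indeg[2]->2; indeg[4]->2; indeg[5]->1 | ready=[1] | order so far=[0]
  pop 1: indeg[4]->1; indeg[5]->0 | ready=[5] | order so far=[0, 1]
  pop 5: indeg[2]->1; indeg[3]->0 | ready=[3] | order so far=[0, 1, 5]
  pop 3: indeg[4]->0 | ready=[4] | order so far=[0, 1, 5, 3]
  pop 4: indeg[2]->0 | ready=[2] | order so far=[0, 1, 5, 3, 4]
  pop 2: no out-edges | ready=[] | order so far=[0, 1, 5, 3, 4, 2]
New canonical toposort: [0, 1, 5, 3, 4, 2]
Compare positions:
  Node 0: index 0 -> 0 (same)
  Node 1: index 1 -> 1 (same)
  Node 2: index 5 -> 5 (same)
  Node 3: index 3 -> 3 (same)
  Node 4: index 4 -> 4 (same)
  Node 5: index 2 -> 2 (same)
Nodes that changed position: none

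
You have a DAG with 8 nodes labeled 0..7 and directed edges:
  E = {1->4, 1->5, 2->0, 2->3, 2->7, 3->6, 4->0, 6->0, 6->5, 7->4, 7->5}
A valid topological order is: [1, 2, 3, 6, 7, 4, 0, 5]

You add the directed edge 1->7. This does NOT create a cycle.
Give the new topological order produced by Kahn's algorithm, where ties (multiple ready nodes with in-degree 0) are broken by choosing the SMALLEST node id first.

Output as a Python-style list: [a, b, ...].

Old toposort: [1, 2, 3, 6, 7, 4, 0, 5]
Added edge: 1->7
Position of 1 (0) < position of 7 (4). Old order still valid.
Run Kahn's algorithm (break ties by smallest node id):
  initial in-degrees: [3, 0, 0, 1, 2, 3, 1, 2]
  ready (indeg=0): [1, 2]
  pop 1: indeg[4]->1; indeg[5]->2; indeg[7]->1 | ready=[2] | order so far=[1]
  pop 2: indeg[0]->2; indeg[3]->0; indeg[7]->0 | ready=[3, 7] | order so far=[1, 2]
  pop 3: indeg[6]->0 | ready=[6, 7] | order so far=[1, 2, 3]
  pop 6: indeg[0]->1; indeg[5]->1 | ready=[7] | order so far=[1, 2, 3, 6]
  pop 7: indeg[4]->0; indeg[5]->0 | ready=[4, 5] | order so far=[1, 2, 3, 6, 7]
  pop 4: indeg[0]->0 | ready=[0, 5] | order so far=[1, 2, 3, 6, 7, 4]
  pop 0: no out-edges | ready=[5] | order so far=[1, 2, 3, 6, 7, 4, 0]
  pop 5: no out-edges | ready=[] | order so far=[1, 2, 3, 6, 7, 4, 0, 5]
  Result: [1, 2, 3, 6, 7, 4, 0, 5]

Answer: [1, 2, 3, 6, 7, 4, 0, 5]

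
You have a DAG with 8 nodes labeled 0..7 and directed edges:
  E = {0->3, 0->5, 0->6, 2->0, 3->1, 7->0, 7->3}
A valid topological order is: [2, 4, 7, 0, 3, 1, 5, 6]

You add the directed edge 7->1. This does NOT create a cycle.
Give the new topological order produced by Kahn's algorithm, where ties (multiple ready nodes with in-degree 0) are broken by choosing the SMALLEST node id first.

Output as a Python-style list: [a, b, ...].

Old toposort: [2, 4, 7, 0, 3, 1, 5, 6]
Added edge: 7->1
Position of 7 (2) < position of 1 (5). Old order still valid.
Run Kahn's algorithm (break ties by smallest node id):
  initial in-degrees: [2, 2, 0, 2, 0, 1, 1, 0]
  ready (indeg=0): [2, 4, 7]
  pop 2: indeg[0]->1 | ready=[4, 7] | order so far=[2]
  pop 4: no out-edges | ready=[7] | order so far=[2, 4]
  pop 7: indeg[0]->0; indeg[1]->1; indeg[3]->1 | ready=[0] | order so far=[2, 4, 7]
  pop 0: indeg[3]->0; indeg[5]->0; indeg[6]->0 | ready=[3, 5, 6] | order so far=[2, 4, 7, 0]
  pop 3: indeg[1]->0 | ready=[1, 5, 6] | order so far=[2, 4, 7, 0, 3]
  pop 1: no out-edges | ready=[5, 6] | order so far=[2, 4, 7, 0, 3, 1]
  pop 5: no out-edges | ready=[6] | order so far=[2, 4, 7, 0, 3, 1, 5]
  pop 6: no out-edges | ready=[] | order so far=[2, 4, 7, 0, 3, 1, 5, 6]
  Result: [2, 4, 7, 0, 3, 1, 5, 6]

Answer: [2, 4, 7, 0, 3, 1, 5, 6]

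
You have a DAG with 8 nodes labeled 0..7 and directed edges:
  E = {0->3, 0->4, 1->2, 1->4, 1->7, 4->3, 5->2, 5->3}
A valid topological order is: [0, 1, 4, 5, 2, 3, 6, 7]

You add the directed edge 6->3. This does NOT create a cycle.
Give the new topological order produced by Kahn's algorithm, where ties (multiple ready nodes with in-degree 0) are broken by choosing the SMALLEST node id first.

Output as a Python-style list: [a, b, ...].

Old toposort: [0, 1, 4, 5, 2, 3, 6, 7]
Added edge: 6->3
Position of 6 (6) > position of 3 (5). Must reorder: 6 must now come before 3.
Run Kahn's algorithm (break ties by smallest node id):
  initial in-degrees: [0, 0, 2, 4, 2, 0, 0, 1]
  ready (indeg=0): [0, 1, 5, 6]
  pop 0: indeg[3]->3; indeg[4]->1 | ready=[1, 5, 6] | order so far=[0]
  pop 1: indeg[2]->1; indeg[4]->0; indeg[7]->0 | ready=[4, 5, 6, 7] | order so far=[0, 1]
  pop 4: indeg[3]->2 | ready=[5, 6, 7] | order so far=[0, 1, 4]
  pop 5: indeg[2]->0; indeg[3]->1 | ready=[2, 6, 7] | order so far=[0, 1, 4, 5]
  pop 2: no out-edges | ready=[6, 7] | order so far=[0, 1, 4, 5, 2]
  pop 6: indeg[3]->0 | ready=[3, 7] | order so far=[0, 1, 4, 5, 2, 6]
  pop 3: no out-edges | ready=[7] | order so far=[0, 1, 4, 5, 2, 6, 3]
  pop 7: no out-edges | ready=[] | order so far=[0, 1, 4, 5, 2, 6, 3, 7]
  Result: [0, 1, 4, 5, 2, 6, 3, 7]

Answer: [0, 1, 4, 5, 2, 6, 3, 7]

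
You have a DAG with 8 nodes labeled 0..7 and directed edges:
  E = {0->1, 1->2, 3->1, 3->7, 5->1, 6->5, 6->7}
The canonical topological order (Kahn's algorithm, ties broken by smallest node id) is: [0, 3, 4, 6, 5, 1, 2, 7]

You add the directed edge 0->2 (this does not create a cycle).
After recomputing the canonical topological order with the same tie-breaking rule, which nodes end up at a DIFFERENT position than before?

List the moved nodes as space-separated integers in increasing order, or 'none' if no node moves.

Old toposort: [0, 3, 4, 6, 5, 1, 2, 7]
Added edge 0->2
Recompute Kahn (smallest-id tiebreak):
  initial in-degrees: [0, 3, 2, 0, 0, 1, 0, 2]
  ready (indeg=0): [0, 3, 4, 6]
  pop 0: indeg[1]->2; indeg[2]->1 | ready=[3, 4, 6] | order so far=[0]
  pop 3: indeg[1]->1; indeg[7]->1 | ready=[4, 6] | order so far=[0, 3]
  pop 4: no out-edges | ready=[6] | order so far=[0, 3, 4]
  pop 6: indeg[5]->0; indeg[7]->0 | ready=[5, 7] | order so far=[0, 3, 4, 6]
  pop 5: indeg[1]->0 | ready=[1, 7] | order so far=[0, 3, 4, 6, 5]
  pop 1: indeg[2]->0 | ready=[2, 7] | order so far=[0, 3, 4, 6, 5, 1]
  pop 2: no out-edges | ready=[7] | order so far=[0, 3, 4, 6, 5, 1, 2]
  pop 7: no out-edges | ready=[] | order so far=[0, 3, 4, 6, 5, 1, 2, 7]
New canonical toposort: [0, 3, 4, 6, 5, 1, 2, 7]
Compare positions:
  Node 0: index 0 -> 0 (same)
  Node 1: index 5 -> 5 (same)
  Node 2: index 6 -> 6 (same)
  Node 3: index 1 -> 1 (same)
  Node 4: index 2 -> 2 (same)
  Node 5: index 4 -> 4 (same)
  Node 6: index 3 -> 3 (same)
  Node 7: index 7 -> 7 (same)
Nodes that changed position: none

Answer: none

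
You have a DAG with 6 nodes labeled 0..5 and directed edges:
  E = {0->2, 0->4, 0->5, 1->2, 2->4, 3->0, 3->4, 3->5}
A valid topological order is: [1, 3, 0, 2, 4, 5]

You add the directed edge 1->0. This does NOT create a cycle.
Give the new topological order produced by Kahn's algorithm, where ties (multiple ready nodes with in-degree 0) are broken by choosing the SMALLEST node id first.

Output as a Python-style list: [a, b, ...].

Answer: [1, 3, 0, 2, 4, 5]

Derivation:
Old toposort: [1, 3, 0, 2, 4, 5]
Added edge: 1->0
Position of 1 (0) < position of 0 (2). Old order still valid.
Run Kahn's algorithm (break ties by smallest node id):
  initial in-degrees: [2, 0, 2, 0, 3, 2]
  ready (indeg=0): [1, 3]
  pop 1: indeg[0]->1; indeg[2]->1 | ready=[3] | order so far=[1]
  pop 3: indeg[0]->0; indeg[4]->2; indeg[5]->1 | ready=[0] | order so far=[1, 3]
  pop 0: indeg[2]->0; indeg[4]->1; indeg[5]->0 | ready=[2, 5] | order so far=[1, 3, 0]
  pop 2: indeg[4]->0 | ready=[4, 5] | order so far=[1, 3, 0, 2]
  pop 4: no out-edges | ready=[5] | order so far=[1, 3, 0, 2, 4]
  pop 5: no out-edges | ready=[] | order so far=[1, 3, 0, 2, 4, 5]
  Result: [1, 3, 0, 2, 4, 5]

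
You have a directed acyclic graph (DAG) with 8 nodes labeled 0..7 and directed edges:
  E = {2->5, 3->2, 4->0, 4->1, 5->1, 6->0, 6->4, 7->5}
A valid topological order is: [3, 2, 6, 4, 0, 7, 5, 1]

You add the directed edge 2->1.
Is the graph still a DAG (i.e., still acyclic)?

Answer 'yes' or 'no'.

Answer: yes

Derivation:
Given toposort: [3, 2, 6, 4, 0, 7, 5, 1]
Position of 2: index 1; position of 1: index 7
New edge 2->1: forward
Forward edge: respects the existing order. Still a DAG, same toposort still valid.
Still a DAG? yes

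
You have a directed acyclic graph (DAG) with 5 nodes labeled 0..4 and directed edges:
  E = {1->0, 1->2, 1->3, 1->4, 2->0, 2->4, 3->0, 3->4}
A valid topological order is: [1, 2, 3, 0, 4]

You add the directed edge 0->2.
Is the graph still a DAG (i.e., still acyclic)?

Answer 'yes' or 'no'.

Given toposort: [1, 2, 3, 0, 4]
Position of 0: index 3; position of 2: index 1
New edge 0->2: backward (u after v in old order)
Backward edge: old toposort is now invalid. Check if this creates a cycle.
Does 2 already reach 0? Reachable from 2: [0, 2, 4]. YES -> cycle!
Still a DAG? no

Answer: no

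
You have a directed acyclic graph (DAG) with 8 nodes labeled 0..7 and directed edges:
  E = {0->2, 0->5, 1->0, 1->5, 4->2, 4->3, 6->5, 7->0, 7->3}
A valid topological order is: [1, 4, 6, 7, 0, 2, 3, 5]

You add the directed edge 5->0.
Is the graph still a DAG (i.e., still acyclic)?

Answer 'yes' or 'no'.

Given toposort: [1, 4, 6, 7, 0, 2, 3, 5]
Position of 5: index 7; position of 0: index 4
New edge 5->0: backward (u after v in old order)
Backward edge: old toposort is now invalid. Check if this creates a cycle.
Does 0 already reach 5? Reachable from 0: [0, 2, 5]. YES -> cycle!
Still a DAG? no

Answer: no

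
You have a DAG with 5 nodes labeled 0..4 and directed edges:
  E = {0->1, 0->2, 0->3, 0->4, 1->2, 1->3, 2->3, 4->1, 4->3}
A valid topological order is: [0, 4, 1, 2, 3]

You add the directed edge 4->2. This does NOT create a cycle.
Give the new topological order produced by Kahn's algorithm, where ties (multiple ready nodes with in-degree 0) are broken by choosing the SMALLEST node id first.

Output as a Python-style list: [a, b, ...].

Old toposort: [0, 4, 1, 2, 3]
Added edge: 4->2
Position of 4 (1) < position of 2 (3). Old order still valid.
Run Kahn's algorithm (break ties by smallest node id):
  initial in-degrees: [0, 2, 3, 4, 1]
  ready (indeg=0): [0]
  pop 0: indeg[1]->1; indeg[2]->2; indeg[3]->3; indeg[4]->0 | ready=[4] | order so far=[0]
  pop 4: indeg[1]->0; indeg[2]->1; indeg[3]->2 | ready=[1] | order so far=[0, 4]
  pop 1: indeg[2]->0; indeg[3]->1 | ready=[2] | order so far=[0, 4, 1]
  pop 2: indeg[3]->0 | ready=[3] | order so far=[0, 4, 1, 2]
  pop 3: no out-edges | ready=[] | order so far=[0, 4, 1, 2, 3]
  Result: [0, 4, 1, 2, 3]

Answer: [0, 4, 1, 2, 3]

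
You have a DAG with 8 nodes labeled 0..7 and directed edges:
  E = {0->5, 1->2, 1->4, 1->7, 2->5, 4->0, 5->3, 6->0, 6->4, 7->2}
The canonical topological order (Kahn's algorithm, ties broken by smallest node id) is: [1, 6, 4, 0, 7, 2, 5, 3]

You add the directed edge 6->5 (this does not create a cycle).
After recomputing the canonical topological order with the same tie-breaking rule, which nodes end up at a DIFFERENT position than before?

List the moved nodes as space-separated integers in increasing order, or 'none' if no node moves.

Old toposort: [1, 6, 4, 0, 7, 2, 5, 3]
Added edge 6->5
Recompute Kahn (smallest-id tiebreak):
  initial in-degrees: [2, 0, 2, 1, 2, 3, 0, 1]
  ready (indeg=0): [1, 6]
  pop 1: indeg[2]->1; indeg[4]->1; indeg[7]->0 | ready=[6, 7] | order so far=[1]
  pop 6: indeg[0]->1; indeg[4]->0; indeg[5]->2 | ready=[4, 7] | order so far=[1, 6]
  pop 4: indeg[0]->0 | ready=[0, 7] | order so far=[1, 6, 4]
  pop 0: indeg[5]->1 | ready=[7] | order so far=[1, 6, 4, 0]
  pop 7: indeg[2]->0 | ready=[2] | order so far=[1, 6, 4, 0, 7]
  pop 2: indeg[5]->0 | ready=[5] | order so far=[1, 6, 4, 0, 7, 2]
  pop 5: indeg[3]->0 | ready=[3] | order so far=[1, 6, 4, 0, 7, 2, 5]
  pop 3: no out-edges | ready=[] | order so far=[1, 6, 4, 0, 7, 2, 5, 3]
New canonical toposort: [1, 6, 4, 0, 7, 2, 5, 3]
Compare positions:
  Node 0: index 3 -> 3 (same)
  Node 1: index 0 -> 0 (same)
  Node 2: index 5 -> 5 (same)
  Node 3: index 7 -> 7 (same)
  Node 4: index 2 -> 2 (same)
  Node 5: index 6 -> 6 (same)
  Node 6: index 1 -> 1 (same)
  Node 7: index 4 -> 4 (same)
Nodes that changed position: none

Answer: none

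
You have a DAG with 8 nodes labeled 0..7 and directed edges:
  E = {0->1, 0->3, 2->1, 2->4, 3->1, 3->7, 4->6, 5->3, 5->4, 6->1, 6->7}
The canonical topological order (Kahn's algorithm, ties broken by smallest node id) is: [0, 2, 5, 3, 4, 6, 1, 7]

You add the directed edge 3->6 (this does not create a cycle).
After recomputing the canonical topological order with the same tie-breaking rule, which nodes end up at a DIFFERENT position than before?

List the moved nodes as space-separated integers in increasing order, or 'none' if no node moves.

Answer: none

Derivation:
Old toposort: [0, 2, 5, 3, 4, 6, 1, 7]
Added edge 3->6
Recompute Kahn (smallest-id tiebreak):
  initial in-degrees: [0, 4, 0, 2, 2, 0, 2, 2]
  ready (indeg=0): [0, 2, 5]
  pop 0: indeg[1]->3; indeg[3]->1 | ready=[2, 5] | order so far=[0]
  pop 2: indeg[1]->2; indeg[4]->1 | ready=[5] | order so far=[0, 2]
  pop 5: indeg[3]->0; indeg[4]->0 | ready=[3, 4] | order so far=[0, 2, 5]
  pop 3: indeg[1]->1; indeg[6]->1; indeg[7]->1 | ready=[4] | order so far=[0, 2, 5, 3]
  pop 4: indeg[6]->0 | ready=[6] | order so far=[0, 2, 5, 3, 4]
  pop 6: indeg[1]->0; indeg[7]->0 | ready=[1, 7] | order so far=[0, 2, 5, 3, 4, 6]
  pop 1: no out-edges | ready=[7] | order so far=[0, 2, 5, 3, 4, 6, 1]
  pop 7: no out-edges | ready=[] | order so far=[0, 2, 5, 3, 4, 6, 1, 7]
New canonical toposort: [0, 2, 5, 3, 4, 6, 1, 7]
Compare positions:
  Node 0: index 0 -> 0 (same)
  Node 1: index 6 -> 6 (same)
  Node 2: index 1 -> 1 (same)
  Node 3: index 3 -> 3 (same)
  Node 4: index 4 -> 4 (same)
  Node 5: index 2 -> 2 (same)
  Node 6: index 5 -> 5 (same)
  Node 7: index 7 -> 7 (same)
Nodes that changed position: none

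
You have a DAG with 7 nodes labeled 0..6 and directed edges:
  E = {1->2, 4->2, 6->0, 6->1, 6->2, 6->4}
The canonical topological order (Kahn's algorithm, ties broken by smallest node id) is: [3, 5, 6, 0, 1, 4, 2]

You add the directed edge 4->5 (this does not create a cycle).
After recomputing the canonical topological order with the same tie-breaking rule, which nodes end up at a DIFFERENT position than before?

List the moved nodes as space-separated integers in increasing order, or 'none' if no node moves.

Answer: 0 1 2 4 5 6

Derivation:
Old toposort: [3, 5, 6, 0, 1, 4, 2]
Added edge 4->5
Recompute Kahn (smallest-id tiebreak):
  initial in-degrees: [1, 1, 3, 0, 1, 1, 0]
  ready (indeg=0): [3, 6]
  pop 3: no out-edges | ready=[6] | order so far=[3]
  pop 6: indeg[0]->0; indeg[1]->0; indeg[2]->2; indeg[4]->0 | ready=[0, 1, 4] | order so far=[3, 6]
  pop 0: no out-edges | ready=[1, 4] | order so far=[3, 6, 0]
  pop 1: indeg[2]->1 | ready=[4] | order so far=[3, 6, 0, 1]
  pop 4: indeg[2]->0; indeg[5]->0 | ready=[2, 5] | order so far=[3, 6, 0, 1, 4]
  pop 2: no out-edges | ready=[5] | order so far=[3, 6, 0, 1, 4, 2]
  pop 5: no out-edges | ready=[] | order so far=[3, 6, 0, 1, 4, 2, 5]
New canonical toposort: [3, 6, 0, 1, 4, 2, 5]
Compare positions:
  Node 0: index 3 -> 2 (moved)
  Node 1: index 4 -> 3 (moved)
  Node 2: index 6 -> 5 (moved)
  Node 3: index 0 -> 0 (same)
  Node 4: index 5 -> 4 (moved)
  Node 5: index 1 -> 6 (moved)
  Node 6: index 2 -> 1 (moved)
Nodes that changed position: 0 1 2 4 5 6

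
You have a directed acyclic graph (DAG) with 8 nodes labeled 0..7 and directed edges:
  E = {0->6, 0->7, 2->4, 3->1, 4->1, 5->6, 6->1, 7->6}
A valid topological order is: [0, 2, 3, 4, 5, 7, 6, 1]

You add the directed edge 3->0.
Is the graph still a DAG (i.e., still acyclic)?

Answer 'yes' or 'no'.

Answer: yes

Derivation:
Given toposort: [0, 2, 3, 4, 5, 7, 6, 1]
Position of 3: index 2; position of 0: index 0
New edge 3->0: backward (u after v in old order)
Backward edge: old toposort is now invalid. Check if this creates a cycle.
Does 0 already reach 3? Reachable from 0: [0, 1, 6, 7]. NO -> still a DAG (reorder needed).
Still a DAG? yes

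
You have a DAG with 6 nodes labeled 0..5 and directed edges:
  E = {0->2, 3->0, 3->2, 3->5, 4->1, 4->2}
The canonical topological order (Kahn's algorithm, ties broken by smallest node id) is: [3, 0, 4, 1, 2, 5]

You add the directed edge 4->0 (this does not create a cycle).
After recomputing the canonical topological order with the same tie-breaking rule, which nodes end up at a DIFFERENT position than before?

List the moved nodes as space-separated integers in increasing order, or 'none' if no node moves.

Old toposort: [3, 0, 4, 1, 2, 5]
Added edge 4->0
Recompute Kahn (smallest-id tiebreak):
  initial in-degrees: [2, 1, 3, 0, 0, 1]
  ready (indeg=0): [3, 4]
  pop 3: indeg[0]->1; indeg[2]->2; indeg[5]->0 | ready=[4, 5] | order so far=[3]
  pop 4: indeg[0]->0; indeg[1]->0; indeg[2]->1 | ready=[0, 1, 5] | order so far=[3, 4]
  pop 0: indeg[2]->0 | ready=[1, 2, 5] | order so far=[3, 4, 0]
  pop 1: no out-edges | ready=[2, 5] | order so far=[3, 4, 0, 1]
  pop 2: no out-edges | ready=[5] | order so far=[3, 4, 0, 1, 2]
  pop 5: no out-edges | ready=[] | order so far=[3, 4, 0, 1, 2, 5]
New canonical toposort: [3, 4, 0, 1, 2, 5]
Compare positions:
  Node 0: index 1 -> 2 (moved)
  Node 1: index 3 -> 3 (same)
  Node 2: index 4 -> 4 (same)
  Node 3: index 0 -> 0 (same)
  Node 4: index 2 -> 1 (moved)
  Node 5: index 5 -> 5 (same)
Nodes that changed position: 0 4

Answer: 0 4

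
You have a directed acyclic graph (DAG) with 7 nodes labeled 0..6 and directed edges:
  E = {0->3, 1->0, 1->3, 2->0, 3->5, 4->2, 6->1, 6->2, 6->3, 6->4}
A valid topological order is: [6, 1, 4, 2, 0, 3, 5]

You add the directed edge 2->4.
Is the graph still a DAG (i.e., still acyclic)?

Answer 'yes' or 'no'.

Answer: no

Derivation:
Given toposort: [6, 1, 4, 2, 0, 3, 5]
Position of 2: index 3; position of 4: index 2
New edge 2->4: backward (u after v in old order)
Backward edge: old toposort is now invalid. Check if this creates a cycle.
Does 4 already reach 2? Reachable from 4: [0, 2, 3, 4, 5]. YES -> cycle!
Still a DAG? no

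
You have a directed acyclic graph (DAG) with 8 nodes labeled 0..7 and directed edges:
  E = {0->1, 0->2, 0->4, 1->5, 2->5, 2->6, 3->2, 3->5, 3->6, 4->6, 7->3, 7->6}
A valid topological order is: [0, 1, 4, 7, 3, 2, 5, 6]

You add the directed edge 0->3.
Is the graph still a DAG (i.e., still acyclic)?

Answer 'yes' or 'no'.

Answer: yes

Derivation:
Given toposort: [0, 1, 4, 7, 3, 2, 5, 6]
Position of 0: index 0; position of 3: index 4
New edge 0->3: forward
Forward edge: respects the existing order. Still a DAG, same toposort still valid.
Still a DAG? yes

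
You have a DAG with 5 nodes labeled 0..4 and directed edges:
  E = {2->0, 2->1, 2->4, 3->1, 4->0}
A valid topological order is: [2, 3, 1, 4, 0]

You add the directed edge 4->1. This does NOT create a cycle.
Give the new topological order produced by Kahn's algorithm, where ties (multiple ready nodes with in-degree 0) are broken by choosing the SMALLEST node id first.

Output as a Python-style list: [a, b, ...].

Answer: [2, 3, 4, 0, 1]

Derivation:
Old toposort: [2, 3, 1, 4, 0]
Added edge: 4->1
Position of 4 (3) > position of 1 (2). Must reorder: 4 must now come before 1.
Run Kahn's algorithm (break ties by smallest node id):
  initial in-degrees: [2, 3, 0, 0, 1]
  ready (indeg=0): [2, 3]
  pop 2: indeg[0]->1; indeg[1]->2; indeg[4]->0 | ready=[3, 4] | order so far=[2]
  pop 3: indeg[1]->1 | ready=[4] | order so far=[2, 3]
  pop 4: indeg[0]->0; indeg[1]->0 | ready=[0, 1] | order so far=[2, 3, 4]
  pop 0: no out-edges | ready=[1] | order so far=[2, 3, 4, 0]
  pop 1: no out-edges | ready=[] | order so far=[2, 3, 4, 0, 1]
  Result: [2, 3, 4, 0, 1]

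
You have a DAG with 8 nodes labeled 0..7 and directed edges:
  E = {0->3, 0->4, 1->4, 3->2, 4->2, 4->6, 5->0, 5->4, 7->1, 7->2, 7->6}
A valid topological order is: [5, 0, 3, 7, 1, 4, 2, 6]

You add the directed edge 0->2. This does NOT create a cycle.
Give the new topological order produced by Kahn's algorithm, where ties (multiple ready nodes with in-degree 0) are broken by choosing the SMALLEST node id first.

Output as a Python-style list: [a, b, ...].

Old toposort: [5, 0, 3, 7, 1, 4, 2, 6]
Added edge: 0->2
Position of 0 (1) < position of 2 (6). Old order still valid.
Run Kahn's algorithm (break ties by smallest node id):
  initial in-degrees: [1, 1, 4, 1, 3, 0, 2, 0]
  ready (indeg=0): [5, 7]
  pop 5: indeg[0]->0; indeg[4]->2 | ready=[0, 7] | order so far=[5]
  pop 0: indeg[2]->3; indeg[3]->0; indeg[4]->1 | ready=[3, 7] | order so far=[5, 0]
  pop 3: indeg[2]->2 | ready=[7] | order so far=[5, 0, 3]
  pop 7: indeg[1]->0; indeg[2]->1; indeg[6]->1 | ready=[1] | order so far=[5, 0, 3, 7]
  pop 1: indeg[4]->0 | ready=[4] | order so far=[5, 0, 3, 7, 1]
  pop 4: indeg[2]->0; indeg[6]->0 | ready=[2, 6] | order so far=[5, 0, 3, 7, 1, 4]
  pop 2: no out-edges | ready=[6] | order so far=[5, 0, 3, 7, 1, 4, 2]
  pop 6: no out-edges | ready=[] | order so far=[5, 0, 3, 7, 1, 4, 2, 6]
  Result: [5, 0, 3, 7, 1, 4, 2, 6]

Answer: [5, 0, 3, 7, 1, 4, 2, 6]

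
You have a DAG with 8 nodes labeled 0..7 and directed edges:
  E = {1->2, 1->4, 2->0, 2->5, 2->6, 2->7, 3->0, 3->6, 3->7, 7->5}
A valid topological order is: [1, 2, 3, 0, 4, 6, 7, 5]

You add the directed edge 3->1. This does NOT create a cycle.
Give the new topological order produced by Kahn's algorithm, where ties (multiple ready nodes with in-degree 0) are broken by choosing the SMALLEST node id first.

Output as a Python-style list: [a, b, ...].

Old toposort: [1, 2, 3, 0, 4, 6, 7, 5]
Added edge: 3->1
Position of 3 (2) > position of 1 (0). Must reorder: 3 must now come before 1.
Run Kahn's algorithm (break ties by smallest node id):
  initial in-degrees: [2, 1, 1, 0, 1, 2, 2, 2]
  ready (indeg=0): [3]
  pop 3: indeg[0]->1; indeg[1]->0; indeg[6]->1; indeg[7]->1 | ready=[1] | order so far=[3]
  pop 1: indeg[2]->0; indeg[4]->0 | ready=[2, 4] | order so far=[3, 1]
  pop 2: indeg[0]->0; indeg[5]->1; indeg[6]->0; indeg[7]->0 | ready=[0, 4, 6, 7] | order so far=[3, 1, 2]
  pop 0: no out-edges | ready=[4, 6, 7] | order so far=[3, 1, 2, 0]
  pop 4: no out-edges | ready=[6, 7] | order so far=[3, 1, 2, 0, 4]
  pop 6: no out-edges | ready=[7] | order so far=[3, 1, 2, 0, 4, 6]
  pop 7: indeg[5]->0 | ready=[5] | order so far=[3, 1, 2, 0, 4, 6, 7]
  pop 5: no out-edges | ready=[] | order so far=[3, 1, 2, 0, 4, 6, 7, 5]
  Result: [3, 1, 2, 0, 4, 6, 7, 5]

Answer: [3, 1, 2, 0, 4, 6, 7, 5]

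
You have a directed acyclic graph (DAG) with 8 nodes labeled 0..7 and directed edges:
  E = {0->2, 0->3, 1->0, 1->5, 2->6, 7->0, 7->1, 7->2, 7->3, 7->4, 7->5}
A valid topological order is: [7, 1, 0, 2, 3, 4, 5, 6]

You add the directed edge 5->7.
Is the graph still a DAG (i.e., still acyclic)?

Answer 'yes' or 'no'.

Answer: no

Derivation:
Given toposort: [7, 1, 0, 2, 3, 4, 5, 6]
Position of 5: index 6; position of 7: index 0
New edge 5->7: backward (u after v in old order)
Backward edge: old toposort is now invalid. Check if this creates a cycle.
Does 7 already reach 5? Reachable from 7: [0, 1, 2, 3, 4, 5, 6, 7]. YES -> cycle!
Still a DAG? no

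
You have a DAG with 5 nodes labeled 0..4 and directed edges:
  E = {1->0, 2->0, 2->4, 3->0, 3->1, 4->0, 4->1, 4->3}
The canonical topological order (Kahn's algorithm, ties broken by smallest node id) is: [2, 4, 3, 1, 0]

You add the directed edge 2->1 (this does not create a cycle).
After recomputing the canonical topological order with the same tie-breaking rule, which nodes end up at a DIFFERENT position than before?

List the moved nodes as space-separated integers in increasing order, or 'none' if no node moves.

Answer: none

Derivation:
Old toposort: [2, 4, 3, 1, 0]
Added edge 2->1
Recompute Kahn (smallest-id tiebreak):
  initial in-degrees: [4, 3, 0, 1, 1]
  ready (indeg=0): [2]
  pop 2: indeg[0]->3; indeg[1]->2; indeg[4]->0 | ready=[4] | order so far=[2]
  pop 4: indeg[0]->2; indeg[1]->1; indeg[3]->0 | ready=[3] | order so far=[2, 4]
  pop 3: indeg[0]->1; indeg[1]->0 | ready=[1] | order so far=[2, 4, 3]
  pop 1: indeg[0]->0 | ready=[0] | order so far=[2, 4, 3, 1]
  pop 0: no out-edges | ready=[] | order so far=[2, 4, 3, 1, 0]
New canonical toposort: [2, 4, 3, 1, 0]
Compare positions:
  Node 0: index 4 -> 4 (same)
  Node 1: index 3 -> 3 (same)
  Node 2: index 0 -> 0 (same)
  Node 3: index 2 -> 2 (same)
  Node 4: index 1 -> 1 (same)
Nodes that changed position: none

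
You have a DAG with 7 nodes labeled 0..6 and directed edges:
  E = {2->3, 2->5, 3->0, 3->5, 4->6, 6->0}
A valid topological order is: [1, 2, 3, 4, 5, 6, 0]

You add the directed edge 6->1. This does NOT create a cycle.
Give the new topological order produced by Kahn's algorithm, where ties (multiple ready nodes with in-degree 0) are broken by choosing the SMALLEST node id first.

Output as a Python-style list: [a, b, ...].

Answer: [2, 3, 4, 5, 6, 0, 1]

Derivation:
Old toposort: [1, 2, 3, 4, 5, 6, 0]
Added edge: 6->1
Position of 6 (5) > position of 1 (0). Must reorder: 6 must now come before 1.
Run Kahn's algorithm (break ties by smallest node id):
  initial in-degrees: [2, 1, 0, 1, 0, 2, 1]
  ready (indeg=0): [2, 4]
  pop 2: indeg[3]->0; indeg[5]->1 | ready=[3, 4] | order so far=[2]
  pop 3: indeg[0]->1; indeg[5]->0 | ready=[4, 5] | order so far=[2, 3]
  pop 4: indeg[6]->0 | ready=[5, 6] | order so far=[2, 3, 4]
  pop 5: no out-edges | ready=[6] | order so far=[2, 3, 4, 5]
  pop 6: indeg[0]->0; indeg[1]->0 | ready=[0, 1] | order so far=[2, 3, 4, 5, 6]
  pop 0: no out-edges | ready=[1] | order so far=[2, 3, 4, 5, 6, 0]
  pop 1: no out-edges | ready=[] | order so far=[2, 3, 4, 5, 6, 0, 1]
  Result: [2, 3, 4, 5, 6, 0, 1]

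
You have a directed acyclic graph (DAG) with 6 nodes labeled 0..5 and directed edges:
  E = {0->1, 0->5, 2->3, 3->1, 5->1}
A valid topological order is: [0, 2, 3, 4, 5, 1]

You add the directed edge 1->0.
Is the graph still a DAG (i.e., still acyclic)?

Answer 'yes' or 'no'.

Answer: no

Derivation:
Given toposort: [0, 2, 3, 4, 5, 1]
Position of 1: index 5; position of 0: index 0
New edge 1->0: backward (u after v in old order)
Backward edge: old toposort is now invalid. Check if this creates a cycle.
Does 0 already reach 1? Reachable from 0: [0, 1, 5]. YES -> cycle!
Still a DAG? no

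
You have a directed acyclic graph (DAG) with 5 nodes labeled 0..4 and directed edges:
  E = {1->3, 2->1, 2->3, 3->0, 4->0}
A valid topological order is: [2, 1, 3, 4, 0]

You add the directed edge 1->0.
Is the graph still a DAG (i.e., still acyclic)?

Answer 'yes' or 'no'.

Answer: yes

Derivation:
Given toposort: [2, 1, 3, 4, 0]
Position of 1: index 1; position of 0: index 4
New edge 1->0: forward
Forward edge: respects the existing order. Still a DAG, same toposort still valid.
Still a DAG? yes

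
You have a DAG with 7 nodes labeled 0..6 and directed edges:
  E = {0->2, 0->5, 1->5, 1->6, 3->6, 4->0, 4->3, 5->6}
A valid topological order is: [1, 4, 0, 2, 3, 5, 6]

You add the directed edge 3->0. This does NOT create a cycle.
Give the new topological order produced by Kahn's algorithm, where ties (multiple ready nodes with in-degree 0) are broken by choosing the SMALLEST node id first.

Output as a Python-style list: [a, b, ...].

Old toposort: [1, 4, 0, 2, 3, 5, 6]
Added edge: 3->0
Position of 3 (4) > position of 0 (2). Must reorder: 3 must now come before 0.
Run Kahn's algorithm (break ties by smallest node id):
  initial in-degrees: [2, 0, 1, 1, 0, 2, 3]
  ready (indeg=0): [1, 4]
  pop 1: indeg[5]->1; indeg[6]->2 | ready=[4] | order so far=[1]
  pop 4: indeg[0]->1; indeg[3]->0 | ready=[3] | order so far=[1, 4]
  pop 3: indeg[0]->0; indeg[6]->1 | ready=[0] | order so far=[1, 4, 3]
  pop 0: indeg[2]->0; indeg[5]->0 | ready=[2, 5] | order so far=[1, 4, 3, 0]
  pop 2: no out-edges | ready=[5] | order so far=[1, 4, 3, 0, 2]
  pop 5: indeg[6]->0 | ready=[6] | order so far=[1, 4, 3, 0, 2, 5]
  pop 6: no out-edges | ready=[] | order so far=[1, 4, 3, 0, 2, 5, 6]
  Result: [1, 4, 3, 0, 2, 5, 6]

Answer: [1, 4, 3, 0, 2, 5, 6]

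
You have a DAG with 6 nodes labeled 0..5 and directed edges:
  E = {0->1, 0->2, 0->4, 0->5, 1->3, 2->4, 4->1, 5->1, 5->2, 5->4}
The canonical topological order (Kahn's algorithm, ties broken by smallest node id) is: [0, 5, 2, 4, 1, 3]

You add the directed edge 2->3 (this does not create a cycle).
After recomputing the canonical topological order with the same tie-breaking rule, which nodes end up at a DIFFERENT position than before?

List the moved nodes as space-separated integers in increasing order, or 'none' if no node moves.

Answer: none

Derivation:
Old toposort: [0, 5, 2, 4, 1, 3]
Added edge 2->3
Recompute Kahn (smallest-id tiebreak):
  initial in-degrees: [0, 3, 2, 2, 3, 1]
  ready (indeg=0): [0]
  pop 0: indeg[1]->2; indeg[2]->1; indeg[4]->2; indeg[5]->0 | ready=[5] | order so far=[0]
  pop 5: indeg[1]->1; indeg[2]->0; indeg[4]->1 | ready=[2] | order so far=[0, 5]
  pop 2: indeg[3]->1; indeg[4]->0 | ready=[4] | order so far=[0, 5, 2]
  pop 4: indeg[1]->0 | ready=[1] | order so far=[0, 5, 2, 4]
  pop 1: indeg[3]->0 | ready=[3] | order so far=[0, 5, 2, 4, 1]
  pop 3: no out-edges | ready=[] | order so far=[0, 5, 2, 4, 1, 3]
New canonical toposort: [0, 5, 2, 4, 1, 3]
Compare positions:
  Node 0: index 0 -> 0 (same)
  Node 1: index 4 -> 4 (same)
  Node 2: index 2 -> 2 (same)
  Node 3: index 5 -> 5 (same)
  Node 4: index 3 -> 3 (same)
  Node 5: index 1 -> 1 (same)
Nodes that changed position: none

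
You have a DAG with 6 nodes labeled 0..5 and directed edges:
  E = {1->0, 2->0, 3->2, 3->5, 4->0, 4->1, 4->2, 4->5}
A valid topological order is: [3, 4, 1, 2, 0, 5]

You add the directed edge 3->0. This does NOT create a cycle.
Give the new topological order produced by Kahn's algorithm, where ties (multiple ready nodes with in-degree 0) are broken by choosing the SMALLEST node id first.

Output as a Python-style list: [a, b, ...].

Answer: [3, 4, 1, 2, 0, 5]

Derivation:
Old toposort: [3, 4, 1, 2, 0, 5]
Added edge: 3->0
Position of 3 (0) < position of 0 (4). Old order still valid.
Run Kahn's algorithm (break ties by smallest node id):
  initial in-degrees: [4, 1, 2, 0, 0, 2]
  ready (indeg=0): [3, 4]
  pop 3: indeg[0]->3; indeg[2]->1; indeg[5]->1 | ready=[4] | order so far=[3]
  pop 4: indeg[0]->2; indeg[1]->0; indeg[2]->0; indeg[5]->0 | ready=[1, 2, 5] | order so far=[3, 4]
  pop 1: indeg[0]->1 | ready=[2, 5] | order so far=[3, 4, 1]
  pop 2: indeg[0]->0 | ready=[0, 5] | order so far=[3, 4, 1, 2]
  pop 0: no out-edges | ready=[5] | order so far=[3, 4, 1, 2, 0]
  pop 5: no out-edges | ready=[] | order so far=[3, 4, 1, 2, 0, 5]
  Result: [3, 4, 1, 2, 0, 5]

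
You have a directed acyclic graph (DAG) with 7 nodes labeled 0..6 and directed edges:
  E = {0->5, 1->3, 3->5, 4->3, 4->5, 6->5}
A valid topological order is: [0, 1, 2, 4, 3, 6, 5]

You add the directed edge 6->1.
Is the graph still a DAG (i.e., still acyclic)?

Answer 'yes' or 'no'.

Given toposort: [0, 1, 2, 4, 3, 6, 5]
Position of 6: index 5; position of 1: index 1
New edge 6->1: backward (u after v in old order)
Backward edge: old toposort is now invalid. Check if this creates a cycle.
Does 1 already reach 6? Reachable from 1: [1, 3, 5]. NO -> still a DAG (reorder needed).
Still a DAG? yes

Answer: yes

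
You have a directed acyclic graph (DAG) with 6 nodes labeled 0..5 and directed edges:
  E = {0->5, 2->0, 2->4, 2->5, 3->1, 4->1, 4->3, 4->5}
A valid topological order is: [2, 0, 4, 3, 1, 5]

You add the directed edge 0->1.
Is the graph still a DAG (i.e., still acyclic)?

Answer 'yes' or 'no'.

Given toposort: [2, 0, 4, 3, 1, 5]
Position of 0: index 1; position of 1: index 4
New edge 0->1: forward
Forward edge: respects the existing order. Still a DAG, same toposort still valid.
Still a DAG? yes

Answer: yes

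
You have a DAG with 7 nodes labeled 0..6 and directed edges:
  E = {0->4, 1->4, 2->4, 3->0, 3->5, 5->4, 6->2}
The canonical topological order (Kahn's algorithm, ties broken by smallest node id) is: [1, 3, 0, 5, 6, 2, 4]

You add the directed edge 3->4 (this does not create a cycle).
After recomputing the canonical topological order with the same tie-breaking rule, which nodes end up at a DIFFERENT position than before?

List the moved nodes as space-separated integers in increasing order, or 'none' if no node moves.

Answer: none

Derivation:
Old toposort: [1, 3, 0, 5, 6, 2, 4]
Added edge 3->4
Recompute Kahn (smallest-id tiebreak):
  initial in-degrees: [1, 0, 1, 0, 5, 1, 0]
  ready (indeg=0): [1, 3, 6]
  pop 1: indeg[4]->4 | ready=[3, 6] | order so far=[1]
  pop 3: indeg[0]->0; indeg[4]->3; indeg[5]->0 | ready=[0, 5, 6] | order so far=[1, 3]
  pop 0: indeg[4]->2 | ready=[5, 6] | order so far=[1, 3, 0]
  pop 5: indeg[4]->1 | ready=[6] | order so far=[1, 3, 0, 5]
  pop 6: indeg[2]->0 | ready=[2] | order so far=[1, 3, 0, 5, 6]
  pop 2: indeg[4]->0 | ready=[4] | order so far=[1, 3, 0, 5, 6, 2]
  pop 4: no out-edges | ready=[] | order so far=[1, 3, 0, 5, 6, 2, 4]
New canonical toposort: [1, 3, 0, 5, 6, 2, 4]
Compare positions:
  Node 0: index 2 -> 2 (same)
  Node 1: index 0 -> 0 (same)
  Node 2: index 5 -> 5 (same)
  Node 3: index 1 -> 1 (same)
  Node 4: index 6 -> 6 (same)
  Node 5: index 3 -> 3 (same)
  Node 6: index 4 -> 4 (same)
Nodes that changed position: none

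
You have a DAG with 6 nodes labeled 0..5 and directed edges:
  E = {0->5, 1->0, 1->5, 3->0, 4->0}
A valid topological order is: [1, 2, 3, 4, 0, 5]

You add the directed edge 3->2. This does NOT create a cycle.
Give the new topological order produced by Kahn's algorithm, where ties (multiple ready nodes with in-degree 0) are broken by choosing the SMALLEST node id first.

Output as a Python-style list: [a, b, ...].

Old toposort: [1, 2, 3, 4, 0, 5]
Added edge: 3->2
Position of 3 (2) > position of 2 (1). Must reorder: 3 must now come before 2.
Run Kahn's algorithm (break ties by smallest node id):
  initial in-degrees: [3, 0, 1, 0, 0, 2]
  ready (indeg=0): [1, 3, 4]
  pop 1: indeg[0]->2; indeg[5]->1 | ready=[3, 4] | order so far=[1]
  pop 3: indeg[0]->1; indeg[2]->0 | ready=[2, 4] | order so far=[1, 3]
  pop 2: no out-edges | ready=[4] | order so far=[1, 3, 2]
  pop 4: indeg[0]->0 | ready=[0] | order so far=[1, 3, 2, 4]
  pop 0: indeg[5]->0 | ready=[5] | order so far=[1, 3, 2, 4, 0]
  pop 5: no out-edges | ready=[] | order so far=[1, 3, 2, 4, 0, 5]
  Result: [1, 3, 2, 4, 0, 5]

Answer: [1, 3, 2, 4, 0, 5]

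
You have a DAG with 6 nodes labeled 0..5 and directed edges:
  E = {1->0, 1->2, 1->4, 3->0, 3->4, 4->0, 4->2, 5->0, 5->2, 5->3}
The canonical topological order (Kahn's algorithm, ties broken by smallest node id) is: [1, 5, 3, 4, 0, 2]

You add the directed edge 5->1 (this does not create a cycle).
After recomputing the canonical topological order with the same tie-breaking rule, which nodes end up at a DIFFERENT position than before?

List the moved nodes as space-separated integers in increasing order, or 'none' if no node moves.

Old toposort: [1, 5, 3, 4, 0, 2]
Added edge 5->1
Recompute Kahn (smallest-id tiebreak):
  initial in-degrees: [4, 1, 3, 1, 2, 0]
  ready (indeg=0): [5]
  pop 5: indeg[0]->3; indeg[1]->0; indeg[2]->2; indeg[3]->0 | ready=[1, 3] | order so far=[5]
  pop 1: indeg[0]->2; indeg[2]->1; indeg[4]->1 | ready=[3] | order so far=[5, 1]
  pop 3: indeg[0]->1; indeg[4]->0 | ready=[4] | order so far=[5, 1, 3]
  pop 4: indeg[0]->0; indeg[2]->0 | ready=[0, 2] | order so far=[5, 1, 3, 4]
  pop 0: no out-edges | ready=[2] | order so far=[5, 1, 3, 4, 0]
  pop 2: no out-edges | ready=[] | order so far=[5, 1, 3, 4, 0, 2]
New canonical toposort: [5, 1, 3, 4, 0, 2]
Compare positions:
  Node 0: index 4 -> 4 (same)
  Node 1: index 0 -> 1 (moved)
  Node 2: index 5 -> 5 (same)
  Node 3: index 2 -> 2 (same)
  Node 4: index 3 -> 3 (same)
  Node 5: index 1 -> 0 (moved)
Nodes that changed position: 1 5

Answer: 1 5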